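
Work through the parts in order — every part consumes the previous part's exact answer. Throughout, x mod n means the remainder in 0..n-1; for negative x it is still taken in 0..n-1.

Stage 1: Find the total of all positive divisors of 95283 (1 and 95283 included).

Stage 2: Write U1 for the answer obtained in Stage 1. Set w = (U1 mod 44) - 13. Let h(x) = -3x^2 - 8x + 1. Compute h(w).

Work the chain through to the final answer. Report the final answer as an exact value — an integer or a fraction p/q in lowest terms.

Stage 1: 95283 = 3^3 * 3529; sigma = (1 + 3 + 9 + 27) * (1 + 3529) = 40 * 3530 = 141200; answer 141200
Stage 2: U1 = 141200; w = -9; -3*(-9)^2 - 8*(-9)^1 + 1 = (-243) + (72) + (1) = -170; answer -170

-170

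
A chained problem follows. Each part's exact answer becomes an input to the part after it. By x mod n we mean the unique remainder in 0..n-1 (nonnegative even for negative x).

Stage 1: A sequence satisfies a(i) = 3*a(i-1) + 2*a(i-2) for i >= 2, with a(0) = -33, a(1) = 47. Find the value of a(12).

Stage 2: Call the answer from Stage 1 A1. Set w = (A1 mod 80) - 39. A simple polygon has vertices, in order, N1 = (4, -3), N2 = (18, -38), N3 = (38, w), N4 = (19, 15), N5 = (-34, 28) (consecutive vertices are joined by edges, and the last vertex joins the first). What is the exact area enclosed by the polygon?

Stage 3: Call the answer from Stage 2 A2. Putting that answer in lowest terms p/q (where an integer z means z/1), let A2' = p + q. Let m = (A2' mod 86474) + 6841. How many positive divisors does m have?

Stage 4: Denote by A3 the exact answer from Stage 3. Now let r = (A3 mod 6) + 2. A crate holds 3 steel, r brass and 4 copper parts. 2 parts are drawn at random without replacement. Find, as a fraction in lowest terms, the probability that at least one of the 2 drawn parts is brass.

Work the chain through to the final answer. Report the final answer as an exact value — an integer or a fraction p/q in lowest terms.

Stage 1: a(2) = 3*(47) + 2*(-33) = 75; iterating: a(2)=75, a(3)=319, a(4)=1107, a(5)=3959, a(6)=14091, a(7)=50191, a(8)=178755, a(9)=636647, a(10)=2267451, a(11)=8075647, a(12)=28761843; answer 28761843
Stage 2: A1 = 28761843; w = -36; cross terms: (4*-38 - 18*-3)=-98, (18*-36 - 38*-38)=796, (38*15 - 19*-36)=1254, (19*28 - -34*15)=1042, (-34*-3 - 4*28)=-10; twice the area = |2984| = 2984; area = 1492; answer 1492
Stage 3: A2 = 1492; threaded value p + q = 1493; m = 8334; 8334 = 2 * 3^2 * 463; number of divisors = (1+1) * (2+1) * (1+1) = 12; answer 12
Stage 4: A3 = 12; r = 2; total draws C(9,2) = 36; complement C(7,2) = 21; favorable 36 - 21 = 15; P = 5/12; answer 5/12

5/12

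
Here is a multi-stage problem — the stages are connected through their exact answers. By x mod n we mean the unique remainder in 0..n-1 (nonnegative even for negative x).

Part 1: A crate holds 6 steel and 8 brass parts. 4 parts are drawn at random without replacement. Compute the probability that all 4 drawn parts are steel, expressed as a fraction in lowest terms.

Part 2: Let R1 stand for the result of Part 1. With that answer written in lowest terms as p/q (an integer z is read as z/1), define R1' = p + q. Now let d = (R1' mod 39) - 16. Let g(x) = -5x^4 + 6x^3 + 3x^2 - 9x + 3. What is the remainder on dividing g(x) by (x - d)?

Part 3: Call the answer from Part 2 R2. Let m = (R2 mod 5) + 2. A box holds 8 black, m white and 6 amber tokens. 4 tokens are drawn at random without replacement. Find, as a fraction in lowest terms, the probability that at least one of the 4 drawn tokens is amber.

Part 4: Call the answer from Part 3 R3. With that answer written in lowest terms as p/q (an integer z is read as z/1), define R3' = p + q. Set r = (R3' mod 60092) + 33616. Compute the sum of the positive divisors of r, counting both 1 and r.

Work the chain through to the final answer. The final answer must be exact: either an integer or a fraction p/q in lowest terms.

Part 1: total draws C(14,4) = 1001; favorable C(6,4) = 15; P = 15/1001; answer 15/1001
Part 2: R1 = 15/1001; threaded value p + q = 1016; d = -14; remainder = value at the root: -5*(-14)^4 + 6*(-14)^3 + 3*(-14)^2 - 9*(-14)^1 + 3 = (-192080) + (-16464) + (588) + (126) + (3) = -207827; answer -207827
Part 3: R2 = -207827; m = 5; total draws C(19,4) = 3876; complement C(13,4) = 715; favorable 3876 - 715 = 3161; P = 3161/3876; answer 3161/3876
Part 4: R3 = 3161/3876; threaded value p + q = 7037; r = 40653; 40653 = 3^2 * 4517; sigma = (1 + 3 + 9) * (1 + 4517) = 13 * 4518 = 58734; answer 58734

58734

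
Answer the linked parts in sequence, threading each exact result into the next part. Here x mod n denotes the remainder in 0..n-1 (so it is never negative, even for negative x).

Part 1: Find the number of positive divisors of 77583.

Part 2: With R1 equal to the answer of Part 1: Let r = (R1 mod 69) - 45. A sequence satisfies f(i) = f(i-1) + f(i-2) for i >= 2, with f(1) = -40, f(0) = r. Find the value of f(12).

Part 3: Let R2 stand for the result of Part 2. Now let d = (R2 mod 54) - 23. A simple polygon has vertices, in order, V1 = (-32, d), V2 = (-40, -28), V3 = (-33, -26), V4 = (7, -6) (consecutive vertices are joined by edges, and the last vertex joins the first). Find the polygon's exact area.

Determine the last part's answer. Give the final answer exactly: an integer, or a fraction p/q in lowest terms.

506

Part 1: 77583 = 3 * 11 * 2351; number of divisors = (1+1) * (1+1) * (1+1) = 8; answer 8
Part 2: R1 = 8; r = -37; f(2) = 1*(-40) + 1*(-37) = -77; iterating: f(2)=-77, f(3)=-117, f(4)=-194, f(5)=-311, f(6)=-505, f(7)=-816, f(8)=-1321, f(9)=-2137, f(10)=-3458, f(11)=-5595, f(12)=-9053; answer -9053
Part 3: R2 = -9053; d = -4; cross terms: (-32*-28 - -40*-4)=736, (-40*-26 - -33*-28)=116, (-33*-6 - 7*-26)=380, (7*-4 - -32*-6)=-220; twice the area = |1012| = 1012; area = 506; answer 506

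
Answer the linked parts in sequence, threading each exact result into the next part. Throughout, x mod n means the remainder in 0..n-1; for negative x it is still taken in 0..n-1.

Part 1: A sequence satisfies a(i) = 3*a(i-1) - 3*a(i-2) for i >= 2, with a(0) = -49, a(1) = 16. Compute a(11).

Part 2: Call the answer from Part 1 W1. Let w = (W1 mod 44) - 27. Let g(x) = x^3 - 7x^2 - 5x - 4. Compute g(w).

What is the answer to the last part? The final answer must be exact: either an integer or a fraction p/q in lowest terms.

20

Part 1: a(2) = 3*(16) - 3*(-49) = 195; iterating: a(2)=195, a(3)=537, a(4)=1026, a(5)=1467, a(6)=1323, a(7)=-432, a(8)=-5265, a(9)=-14499, a(10)=-27702, a(11)=-39609; answer -39609
Part 2: W1 = -39609; w = 8; 1*(8)^3 - 7*(8)^2 - 5*(8)^1 - 4 = (512) + (-448) + (-40) + (-4) = 20; answer 20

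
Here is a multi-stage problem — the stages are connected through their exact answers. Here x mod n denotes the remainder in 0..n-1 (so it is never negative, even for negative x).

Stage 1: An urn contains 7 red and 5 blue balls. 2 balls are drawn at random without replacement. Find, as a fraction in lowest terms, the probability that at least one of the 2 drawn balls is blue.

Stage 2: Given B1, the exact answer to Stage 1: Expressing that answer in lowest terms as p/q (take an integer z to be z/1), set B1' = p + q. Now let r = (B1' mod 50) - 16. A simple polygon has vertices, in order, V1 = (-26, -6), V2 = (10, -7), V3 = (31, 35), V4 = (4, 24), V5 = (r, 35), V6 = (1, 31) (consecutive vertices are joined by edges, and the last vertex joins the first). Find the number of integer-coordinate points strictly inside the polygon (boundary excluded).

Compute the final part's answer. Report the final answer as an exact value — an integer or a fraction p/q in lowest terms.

1219

Stage 1: total draws C(12,2) = 66; complement C(7,2) = 21; favorable 66 - 21 = 45; P = 15/22; answer 15/22
Stage 2: B1 = 15/22; threaded value p + q = 37; r = 21; cross terms: (-26*-7 - 10*-6)=242, (10*35 - 31*-7)=567, (31*24 - 4*35)=604, (4*35 - 21*24)=-364, (21*31 - 1*35)=616, (1*-6 - -26*31)=800; twice the area = |2465| = 2465; area = 2465/2; boundary points = 1 + 21 + 1 + 1 + 4 + 1 = 29; strictly interior points = area - boundary/2 + 1 = 1219; answer 1219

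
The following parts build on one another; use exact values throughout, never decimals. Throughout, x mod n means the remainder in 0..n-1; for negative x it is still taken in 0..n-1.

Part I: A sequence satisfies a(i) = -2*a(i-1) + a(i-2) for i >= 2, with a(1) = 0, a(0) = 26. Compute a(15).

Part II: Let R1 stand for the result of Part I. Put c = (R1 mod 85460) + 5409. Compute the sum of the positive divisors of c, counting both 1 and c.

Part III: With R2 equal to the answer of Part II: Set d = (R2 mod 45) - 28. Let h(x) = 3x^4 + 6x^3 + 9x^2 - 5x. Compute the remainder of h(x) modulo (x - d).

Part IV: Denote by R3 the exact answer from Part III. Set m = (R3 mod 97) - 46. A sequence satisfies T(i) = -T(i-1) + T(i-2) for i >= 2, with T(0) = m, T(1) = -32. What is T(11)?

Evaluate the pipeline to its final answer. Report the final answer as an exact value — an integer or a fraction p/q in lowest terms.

Part I: a(2) = -2*(0) + 1*(26) = 26; iterating: a(2)=26, a(3)=-52, a(4)=130, a(5)=-312, a(6)=754, a(7)=-1820, a(8)=4394, a(9)=-10608, a(10)=25610, a(11)=-61828, a(12)=149266, a(13)=-360360, a(14)=869986, a(15)=-2100332; answer -2100332
Part II: R1 = -2100332; c = 41577; 41577 = 3 * 13859; sigma = (1 + 3) * (1 + 13859) = 4 * 13860 = 55440; answer 55440
Part III: R2 = 55440; d = -28; remainder = value at the root: 3*(-28)^4 + 6*(-28)^3 + 9*(-28)^2 - 5*(-28)^1 = (1843968) + (-131712) + (7056) + (140) = 1719452; answer 1719452
Part IV: R3 = 1719452; m = -16; T(2) = -1*(-32) + 1*(-16) = 16; iterating: T(2)=16, T(3)=-48, T(4)=64, T(5)=-112, T(6)=176, T(7)=-288, T(8)=464, T(9)=-752, T(10)=1216, T(11)=-1968; answer -1968

-1968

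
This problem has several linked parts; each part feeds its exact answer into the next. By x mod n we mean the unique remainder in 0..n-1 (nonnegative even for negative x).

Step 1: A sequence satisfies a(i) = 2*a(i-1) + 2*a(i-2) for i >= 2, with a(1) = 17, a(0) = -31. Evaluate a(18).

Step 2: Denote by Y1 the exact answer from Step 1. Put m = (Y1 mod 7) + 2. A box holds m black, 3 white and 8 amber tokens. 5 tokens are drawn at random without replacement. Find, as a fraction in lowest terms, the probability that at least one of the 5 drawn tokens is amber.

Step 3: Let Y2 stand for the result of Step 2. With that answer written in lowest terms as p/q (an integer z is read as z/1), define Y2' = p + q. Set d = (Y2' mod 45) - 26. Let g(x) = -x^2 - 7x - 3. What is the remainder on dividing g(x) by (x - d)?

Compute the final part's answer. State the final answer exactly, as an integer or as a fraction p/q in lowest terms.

Step 1: a(2) = 2*(17) + 2*(-31) = -28; iterating: a(2)=-28, a(3)=-22, a(4)=-100, a(5)=-244, a(6)=-688, a(7)=-1864, a(8)=-5104, a(9)=-13936, a(10)=-38080, a(11)=-104032, a(12)=-284224, a(13)=-776512, a(14)=-2121472, a(15)=-5795968, a(16)=-15834880, a(17)=-43261696, a(18)=-118193152; answer -118193152
Step 2: Y1 = -118193152; m = 2; total draws C(13,5) = 1287; complement C(5,5) = 1; favorable 1287 - 1 = 1286; P = 1286/1287; answer 1286/1287
Step 3: Y2 = 1286/1287; threaded value p + q = 2573; d = -18; remainder = value at the root: -1*(-18)^2 - 7*(-18)^1 - 3 = (-324) + (126) + (-3) = -201; answer -201

-201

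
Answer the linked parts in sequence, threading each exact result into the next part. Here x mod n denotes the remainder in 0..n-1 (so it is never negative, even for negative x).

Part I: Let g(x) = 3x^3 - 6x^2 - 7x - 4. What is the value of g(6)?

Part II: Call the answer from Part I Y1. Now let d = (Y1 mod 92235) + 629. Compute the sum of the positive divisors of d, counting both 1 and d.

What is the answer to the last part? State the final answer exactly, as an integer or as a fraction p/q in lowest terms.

1440

Part I: 3*(6)^3 - 6*(6)^2 - 7*(6)^1 - 4 = (648) + (-216) + (-42) + (-4) = 386; answer 386
Part II: Y1 = 386; d = 1015; 1015 = 5 * 7 * 29; sigma = (1 + 5) * (1 + 7) * (1 + 29) = 6 * 8 * 30 = 1440; answer 1440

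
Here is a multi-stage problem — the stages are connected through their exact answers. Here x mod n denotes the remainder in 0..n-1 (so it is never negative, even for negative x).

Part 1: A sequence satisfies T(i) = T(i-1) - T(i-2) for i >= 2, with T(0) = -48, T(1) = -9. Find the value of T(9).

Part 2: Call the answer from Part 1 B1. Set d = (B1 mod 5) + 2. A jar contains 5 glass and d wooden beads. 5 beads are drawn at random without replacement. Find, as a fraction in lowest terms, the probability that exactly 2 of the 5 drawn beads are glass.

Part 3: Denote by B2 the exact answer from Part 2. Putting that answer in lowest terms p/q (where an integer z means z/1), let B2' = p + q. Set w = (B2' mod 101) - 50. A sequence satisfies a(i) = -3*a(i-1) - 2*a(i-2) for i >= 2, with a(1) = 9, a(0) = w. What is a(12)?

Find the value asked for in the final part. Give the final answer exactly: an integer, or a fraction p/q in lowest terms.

Part 1: T(2) = 1*(-9) - 1*(-48) = 39; iterating: T(2)=39, T(3)=48, T(4)=9, T(5)=-39, T(6)=-48, T(7)=-9, T(8)=39, T(9)=48; answer 48
Part 2: B1 = 48; d = 5; total draws C(10,5) = 252; favorable C(5,2)*C(5,3) = 100; P = 25/63; answer 25/63
Part 3: B2 = 25/63; threaded value p + q = 88; w = 38; a(2) = -3*(9) - 2*(38) = -103; iterating: a(2)=-103, a(3)=291, a(4)=-667, a(5)=1419, a(6)=-2923, a(7)=5931, a(8)=-11947, a(9)=23979, a(10)=-48043, a(11)=96171, a(12)=-192427; answer -192427

-192427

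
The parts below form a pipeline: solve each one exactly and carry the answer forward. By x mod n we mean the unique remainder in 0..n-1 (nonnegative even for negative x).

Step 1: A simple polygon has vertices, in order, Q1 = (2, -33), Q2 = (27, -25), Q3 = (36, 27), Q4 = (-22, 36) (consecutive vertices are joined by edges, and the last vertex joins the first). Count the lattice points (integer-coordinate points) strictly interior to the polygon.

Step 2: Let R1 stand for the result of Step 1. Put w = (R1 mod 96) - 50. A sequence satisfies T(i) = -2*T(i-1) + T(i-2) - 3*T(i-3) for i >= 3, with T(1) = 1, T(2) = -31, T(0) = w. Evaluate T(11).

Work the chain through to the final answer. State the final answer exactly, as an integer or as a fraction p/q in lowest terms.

Step 1: cross terms: (2*-25 - 27*-33)=841, (27*27 - 36*-25)=1629, (36*36 - -22*27)=1890, (-22*-33 - 2*36)=654; twice the area = |5014| = 5014; area = 2507; boundary points = 1 + 1 + 1 + 3 = 6; strictly interior points = area - boundary/2 + 1 = 2505; answer 2505
Step 2: R1 = 2505; w = -41; T(3) = -2*(-31) + 1*(1) - 3*(-41) = 186; iterating: T(3)=186, T(4)=-406, T(5)=1091, T(6)=-3146, T(7)=8601, T(8)=-23621, T(9)=65281, T(10)=-179986, T(11)=496116; answer 496116

496116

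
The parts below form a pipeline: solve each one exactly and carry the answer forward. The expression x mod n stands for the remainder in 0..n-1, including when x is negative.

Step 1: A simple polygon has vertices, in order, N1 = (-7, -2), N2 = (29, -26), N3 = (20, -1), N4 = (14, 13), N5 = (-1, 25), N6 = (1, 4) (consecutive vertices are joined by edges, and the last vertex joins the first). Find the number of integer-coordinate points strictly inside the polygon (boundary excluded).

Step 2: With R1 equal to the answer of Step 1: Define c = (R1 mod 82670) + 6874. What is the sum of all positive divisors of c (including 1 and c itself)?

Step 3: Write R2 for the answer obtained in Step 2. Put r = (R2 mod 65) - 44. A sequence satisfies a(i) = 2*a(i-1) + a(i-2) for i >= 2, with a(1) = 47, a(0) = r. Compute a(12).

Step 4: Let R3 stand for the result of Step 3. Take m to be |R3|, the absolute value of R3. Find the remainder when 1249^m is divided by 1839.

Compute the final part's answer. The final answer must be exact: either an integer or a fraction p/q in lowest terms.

Step 1: cross terms: (-7*-26 - 29*-2)=240, (29*-1 - 20*-26)=491, (20*13 - 14*-1)=274, (14*25 - -1*13)=363, (-1*4 - 1*25)=-29, (1*-2 - -7*4)=26; twice the area = |1365| = 1365; area = 1365/2; boundary points = 12 + 1 + 2 + 3 + 1 + 2 = 21; strictly interior points = area - boundary/2 + 1 = 673; answer 673
Step 2: R1 = 673; c = 7547; 7547 is prime, so its only divisors are 1 and 7547; sigma = 1 + 7547 = 7548; answer 7548
Step 3: R2 = 7548; r = -36; a(2) = 2*(47) + 1*(-36) = 58; iterating: a(2)=58, a(3)=163, a(4)=384, a(5)=931, a(6)=2246, a(7)=5423, a(8)=13092, a(9)=31607, a(10)=76306, a(11)=184219, a(12)=444744; answer 444744
Step 4: R3 = 444744; m = 444744; squarings mod 1839: 1249^1=1249, 1249^2=529, 1249^4=313, 1249^8=502, 1249^16=61, 1249^32=43, 1249^64=10, 1249^128=100, 1249^256=805, 1249^512=697, 1249^1024=313, 1249^2048=502, 1249^4096=61, 1249^8192=43, 1249^16384=10, 1249^32768=100, 1249^65536=805, 1249^131072=697, 1249^262144=313; 1249^444744 = 1249^8 * 1249^64 * 1249^256 * 1249^2048 * 1249^16384 * 1249^32768 * 1249^131072 * 1249^262144 = 1198 (mod 1839); answer 1198

1198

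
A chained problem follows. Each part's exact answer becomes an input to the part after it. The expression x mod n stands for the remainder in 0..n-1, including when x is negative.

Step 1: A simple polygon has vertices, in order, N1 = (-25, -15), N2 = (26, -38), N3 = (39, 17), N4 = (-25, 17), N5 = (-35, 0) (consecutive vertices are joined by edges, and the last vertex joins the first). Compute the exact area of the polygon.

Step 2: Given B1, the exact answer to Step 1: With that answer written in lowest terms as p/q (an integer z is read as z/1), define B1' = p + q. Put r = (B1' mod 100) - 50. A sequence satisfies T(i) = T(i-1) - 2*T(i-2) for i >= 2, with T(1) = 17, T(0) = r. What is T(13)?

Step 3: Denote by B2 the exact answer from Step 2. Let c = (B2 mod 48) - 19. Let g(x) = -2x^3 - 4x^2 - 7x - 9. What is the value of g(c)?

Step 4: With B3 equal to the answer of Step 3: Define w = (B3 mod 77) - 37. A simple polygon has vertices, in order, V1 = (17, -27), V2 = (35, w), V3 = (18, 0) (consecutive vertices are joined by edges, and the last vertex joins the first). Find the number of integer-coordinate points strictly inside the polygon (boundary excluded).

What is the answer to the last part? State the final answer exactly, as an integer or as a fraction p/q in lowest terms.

Step 1: cross terms: (-25*-38 - 26*-15)=1340, (26*17 - 39*-38)=1924, (39*17 - -25*17)=1088, (-25*0 - -35*17)=595, (-35*-15 - -25*0)=525; twice the area = |5472| = 5472; area = 2736; answer 2736
Step 2: B1 = 2736; threaded value p + q = 2737; r = -13; T(2) = 1*(17) - 2*(-13) = 43; iterating: T(2)=43, T(3)=9, T(4)=-77, T(5)=-95, T(6)=59, T(7)=249, T(8)=131, T(9)=-367, T(10)=-629, T(11)=105, T(12)=1363, T(13)=1153; answer 1153
Step 3: B2 = 1153; c = -18; -2*(-18)^3 - 4*(-18)^2 - 7*(-18)^1 - 9 = (11664) + (-1296) + (126) + (-9) = 10485; answer 10485
Step 4: B3 = 10485; w = -24; cross terms: (17*-24 - 35*-27)=537, (35*0 - 18*-24)=432, (18*-27 - 17*0)=-486; twice the area = |483| = 483; area = 483/2; boundary points = 3 + 1 + 1 = 5; strictly interior points = area - boundary/2 + 1 = 240; answer 240

240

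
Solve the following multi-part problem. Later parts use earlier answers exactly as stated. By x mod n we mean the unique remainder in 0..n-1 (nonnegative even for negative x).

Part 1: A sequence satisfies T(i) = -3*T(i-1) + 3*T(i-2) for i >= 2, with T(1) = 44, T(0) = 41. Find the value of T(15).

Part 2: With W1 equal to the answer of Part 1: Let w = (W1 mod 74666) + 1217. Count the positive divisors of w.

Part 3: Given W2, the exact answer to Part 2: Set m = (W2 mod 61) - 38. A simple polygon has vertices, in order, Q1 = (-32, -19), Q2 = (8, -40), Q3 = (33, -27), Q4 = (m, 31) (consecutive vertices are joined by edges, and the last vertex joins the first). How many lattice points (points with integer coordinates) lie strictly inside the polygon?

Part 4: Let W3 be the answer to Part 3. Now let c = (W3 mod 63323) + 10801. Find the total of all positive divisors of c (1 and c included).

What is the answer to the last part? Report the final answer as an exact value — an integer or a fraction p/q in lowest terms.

Part 1: T(2) = -3*(44) + 3*(41) = -9; iterating: T(2)=-9, T(3)=159, T(4)=-504, T(5)=1989, T(6)=-7479, T(7)=28404, T(8)=-107649, T(9)=408159, T(10)=-1547424, T(11)=5866749, T(12)=-22242519, T(13)=84327804, T(14)=-319710969, T(15)=1212116319; answer 1212116319
Part 2: W1 = 1212116319; w = 64358; 64358 = 2 * 7 * 4597; number of divisors = (1+1) * (1+1) * (1+1) = 8; answer 8
Part 3: W2 = 8; m = -30; cross terms: (-32*-40 - 8*-19)=1432, (8*-27 - 33*-40)=1104, (33*31 - -30*-27)=213, (-30*-19 - -32*31)=1562; twice the area = |4311| = 4311; area = 4311/2; boundary points = 1 + 1 + 1 + 2 = 5; strictly interior points = area - boundary/2 + 1 = 2154; answer 2154
Part 4: W3 = 2154; c = 12955; 12955 = 5 * 2591; sigma = (1 + 5) * (1 + 2591) = 6 * 2592 = 15552; answer 15552

15552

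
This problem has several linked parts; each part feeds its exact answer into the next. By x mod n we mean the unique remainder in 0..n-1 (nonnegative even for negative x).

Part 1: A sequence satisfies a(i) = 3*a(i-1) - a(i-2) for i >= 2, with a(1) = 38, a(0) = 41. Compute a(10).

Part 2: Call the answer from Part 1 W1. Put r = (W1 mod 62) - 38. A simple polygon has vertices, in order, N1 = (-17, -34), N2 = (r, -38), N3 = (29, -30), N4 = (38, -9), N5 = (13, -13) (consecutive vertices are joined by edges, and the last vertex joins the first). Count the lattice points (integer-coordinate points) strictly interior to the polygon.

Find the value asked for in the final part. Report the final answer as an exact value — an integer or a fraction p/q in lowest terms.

Part 1: a(2) = 3*(38) - 1*(41) = 73; iterating: a(2)=73, a(3)=181, a(4)=470, a(5)=1229, a(6)=3217, a(7)=8422, a(8)=22049, a(9)=57725, a(10)=151126; answer 151126
Part 2: W1 = 151126; r = -6; cross terms: (-17*-38 - -6*-34)=442, (-6*-30 - 29*-38)=1282, (29*-9 - 38*-30)=879, (38*-13 - 13*-9)=-377, (13*-34 - -17*-13)=-663; twice the area = |1563| = 1563; area = 1563/2; boundary points = 1 + 1 + 3 + 1 + 3 = 9; strictly interior points = area - boundary/2 + 1 = 778; answer 778

778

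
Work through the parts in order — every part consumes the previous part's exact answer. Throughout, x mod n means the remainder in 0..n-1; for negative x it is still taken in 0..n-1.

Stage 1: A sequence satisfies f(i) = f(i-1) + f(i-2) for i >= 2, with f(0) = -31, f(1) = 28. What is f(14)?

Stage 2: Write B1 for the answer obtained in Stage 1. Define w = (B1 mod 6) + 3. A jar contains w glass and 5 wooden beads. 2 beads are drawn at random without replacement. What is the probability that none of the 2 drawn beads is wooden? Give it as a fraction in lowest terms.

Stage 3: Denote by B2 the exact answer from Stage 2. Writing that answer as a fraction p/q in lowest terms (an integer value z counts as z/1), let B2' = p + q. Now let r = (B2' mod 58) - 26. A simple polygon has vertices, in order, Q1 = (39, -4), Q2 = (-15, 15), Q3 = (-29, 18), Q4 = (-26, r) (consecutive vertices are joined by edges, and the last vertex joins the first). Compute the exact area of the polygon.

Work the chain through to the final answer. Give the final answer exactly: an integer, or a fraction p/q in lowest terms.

Stage 1: f(2) = 1*(28) + 1*(-31) = -3; iterating: f(2)=-3, f(3)=25, f(4)=22, f(5)=47, f(6)=69, f(7)=116, f(8)=185, f(9)=301, f(10)=486, f(11)=787, f(12)=1273, f(13)=2060, f(14)=3333; answer 3333
Stage 2: B1 = 3333; w = 6; total draws C(11,2) = 55; favorable C(6,2) = 15; P = 3/11; answer 3/11
Stage 3: B2 = 3/11; threaded value p + q = 14; r = -12; cross terms: (39*15 - -15*-4)=525, (-15*18 - -29*15)=165, (-29*-12 - -26*18)=816, (-26*-4 - 39*-12)=572; twice the area = |2078| = 2078; area = 1039; answer 1039

1039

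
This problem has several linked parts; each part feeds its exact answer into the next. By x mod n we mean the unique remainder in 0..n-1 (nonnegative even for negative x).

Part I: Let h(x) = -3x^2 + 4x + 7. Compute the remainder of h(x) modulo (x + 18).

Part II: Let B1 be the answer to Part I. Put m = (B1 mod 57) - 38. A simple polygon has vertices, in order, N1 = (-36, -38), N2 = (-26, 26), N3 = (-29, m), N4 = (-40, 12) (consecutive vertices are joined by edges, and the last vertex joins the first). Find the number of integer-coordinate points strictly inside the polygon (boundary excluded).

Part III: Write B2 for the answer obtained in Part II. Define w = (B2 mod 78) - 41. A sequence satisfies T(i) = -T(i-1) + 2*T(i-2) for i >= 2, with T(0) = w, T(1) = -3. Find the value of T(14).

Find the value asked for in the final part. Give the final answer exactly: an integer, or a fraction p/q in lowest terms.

Part I: remainder = value at the root: -3*(-18)^2 + 4*(-18)^1 + 7 = (-972) + (-72) + (7) = -1037; answer -1037
Part II: B1 = -1037; m = 8; cross terms: (-36*26 - -26*-38)=-1924, (-26*8 - -29*26)=546, (-29*12 - -40*8)=-28, (-40*-38 - -36*12)=1952; twice the area = |546| = 546; area = 273; boundary points = 2 + 3 + 1 + 2 = 8; strictly interior points = area - boundary/2 + 1 = 270; answer 270
Part III: B2 = 270; w = -5; T(2) = -1*(-3) + 2*(-5) = -7; iterating: T(2)=-7, T(3)=1, T(4)=-15, T(5)=17, T(6)=-47, T(7)=81, T(8)=-175, T(9)=337, T(10)=-687, T(11)=1361, T(12)=-2735, T(13)=5457, T(14)=-10927; answer -10927

-10927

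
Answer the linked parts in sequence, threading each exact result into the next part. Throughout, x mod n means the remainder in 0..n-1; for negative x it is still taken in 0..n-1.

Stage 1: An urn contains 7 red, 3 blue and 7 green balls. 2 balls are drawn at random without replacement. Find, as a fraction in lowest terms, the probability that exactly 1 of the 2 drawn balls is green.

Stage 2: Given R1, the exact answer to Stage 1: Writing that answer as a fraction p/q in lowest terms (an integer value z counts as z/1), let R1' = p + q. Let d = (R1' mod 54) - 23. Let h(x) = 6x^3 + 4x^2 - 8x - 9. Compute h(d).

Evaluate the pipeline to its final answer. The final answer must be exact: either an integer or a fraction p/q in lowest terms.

Stage 1: total draws C(17,2) = 136; favorable C(7,1)*C(10,1) = 70; P = 35/68; answer 35/68
Stage 2: R1 = 35/68; threaded value p + q = 103; d = 26; 6*(26)^3 + 4*(26)^2 - 8*(26)^1 - 9 = (105456) + (2704) + (-208) + (-9) = 107943; answer 107943

107943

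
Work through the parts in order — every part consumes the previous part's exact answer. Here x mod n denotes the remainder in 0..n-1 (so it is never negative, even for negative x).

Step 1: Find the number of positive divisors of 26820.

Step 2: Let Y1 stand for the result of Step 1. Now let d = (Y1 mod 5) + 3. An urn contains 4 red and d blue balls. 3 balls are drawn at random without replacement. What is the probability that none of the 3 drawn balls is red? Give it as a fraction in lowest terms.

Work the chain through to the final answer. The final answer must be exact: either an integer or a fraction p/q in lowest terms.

1/14

Step 1: 26820 = 2^2 * 3^2 * 5 * 149; number of divisors = (2+1) * (2+1) * (1+1) * (1+1) = 36; answer 36
Step 2: Y1 = 36; d = 4; total draws C(8,3) = 56; favorable C(4,3) = 4; P = 1/14; answer 1/14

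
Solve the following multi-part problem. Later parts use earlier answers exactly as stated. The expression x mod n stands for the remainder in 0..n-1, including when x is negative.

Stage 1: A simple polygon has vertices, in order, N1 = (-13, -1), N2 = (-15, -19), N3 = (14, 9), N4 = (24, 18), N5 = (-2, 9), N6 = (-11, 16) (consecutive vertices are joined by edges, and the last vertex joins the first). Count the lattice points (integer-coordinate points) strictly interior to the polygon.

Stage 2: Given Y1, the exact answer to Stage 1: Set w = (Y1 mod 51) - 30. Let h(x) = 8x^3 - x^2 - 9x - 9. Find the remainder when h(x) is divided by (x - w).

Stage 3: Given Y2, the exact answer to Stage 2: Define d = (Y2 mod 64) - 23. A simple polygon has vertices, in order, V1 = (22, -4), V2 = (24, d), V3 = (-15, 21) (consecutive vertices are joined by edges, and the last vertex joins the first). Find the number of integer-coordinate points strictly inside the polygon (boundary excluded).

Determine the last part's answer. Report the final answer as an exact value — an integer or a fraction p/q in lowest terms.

801

Stage 1: cross terms: (-13*-19 - -15*-1)=232, (-15*9 - 14*-19)=131, (14*18 - 24*9)=36, (24*9 - -2*18)=252, (-2*16 - -11*9)=67, (-11*-1 - -13*16)=219; twice the area = |937| = 937; area = 937/2; boundary points = 2 + 1 + 1 + 1 + 1 + 1 = 7; strictly interior points = area - boundary/2 + 1 = 466; answer 466
Stage 2: Y1 = 466; w = -23; remainder = value at the root: 8*(-23)^3 - 1*(-23)^2 - 9*(-23)^1 - 9 = (-97336) + (-529) + (207) + (-9) = -97667; answer -97667
Stage 3: Y2 = -97667; d = 38; cross terms: (22*38 - 24*-4)=932, (24*21 - -15*38)=1074, (-15*-4 - 22*21)=-402; twice the area = |1604| = 1604; area = 802; boundary points = 2 + 1 + 1 = 4; strictly interior points = area - boundary/2 + 1 = 801; answer 801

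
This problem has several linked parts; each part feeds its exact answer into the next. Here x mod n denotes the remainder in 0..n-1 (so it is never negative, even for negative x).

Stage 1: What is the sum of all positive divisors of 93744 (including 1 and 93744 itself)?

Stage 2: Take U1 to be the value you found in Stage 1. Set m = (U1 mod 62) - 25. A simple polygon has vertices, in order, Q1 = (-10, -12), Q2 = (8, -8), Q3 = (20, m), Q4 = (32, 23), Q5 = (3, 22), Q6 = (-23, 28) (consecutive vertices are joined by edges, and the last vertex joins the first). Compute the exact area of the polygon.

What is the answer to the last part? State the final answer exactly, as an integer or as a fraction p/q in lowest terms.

Stage 1: 93744 = 2^4 * 3^3 * 7 * 31; sigma = (1 + 2 + 4 + 8 + 16) * (1 + 3 + 9 + 27) * (1 + 7) * (1 + 31) = 31 * 40 * 8 * 32 = 317440; answer 317440
Stage 2: U1 = 317440; m = -25; cross terms: (-10*-8 - 8*-12)=176, (8*-25 - 20*-8)=-40, (20*23 - 32*-25)=1260, (32*22 - 3*23)=635, (3*28 - -23*22)=590, (-23*-12 - -10*28)=556; twice the area = |3177| = 3177; area = 3177/2; answer 3177/2

3177/2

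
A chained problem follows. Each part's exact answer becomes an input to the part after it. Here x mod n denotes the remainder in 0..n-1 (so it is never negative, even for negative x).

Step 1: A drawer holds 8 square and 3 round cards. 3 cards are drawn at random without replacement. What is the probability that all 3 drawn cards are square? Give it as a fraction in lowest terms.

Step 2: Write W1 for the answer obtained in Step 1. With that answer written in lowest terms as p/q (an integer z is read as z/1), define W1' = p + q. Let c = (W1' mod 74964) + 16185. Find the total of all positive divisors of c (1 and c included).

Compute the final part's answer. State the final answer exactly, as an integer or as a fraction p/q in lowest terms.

Step 1: total draws C(11,3) = 165; favorable C(8,3) = 56; P = 56/165; answer 56/165
Step 2: W1 = 56/165; threaded value p + q = 221; c = 16406; 16406 = 2 * 13 * 631; sigma = (1 + 2) * (1 + 13) * (1 + 631) = 3 * 14 * 632 = 26544; answer 26544

26544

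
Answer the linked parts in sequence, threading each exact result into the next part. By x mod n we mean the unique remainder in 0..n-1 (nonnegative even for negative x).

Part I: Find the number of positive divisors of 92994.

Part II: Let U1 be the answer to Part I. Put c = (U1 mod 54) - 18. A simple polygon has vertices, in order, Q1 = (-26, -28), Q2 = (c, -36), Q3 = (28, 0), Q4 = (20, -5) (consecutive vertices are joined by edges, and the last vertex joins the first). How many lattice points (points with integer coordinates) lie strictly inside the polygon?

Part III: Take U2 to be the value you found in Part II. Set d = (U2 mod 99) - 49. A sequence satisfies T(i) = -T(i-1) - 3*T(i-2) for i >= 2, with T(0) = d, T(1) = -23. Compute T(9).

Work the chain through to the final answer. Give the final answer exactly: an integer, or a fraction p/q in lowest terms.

Part I: 92994 = 2 * 3 * 11 * 1409; number of divisors = (1+1) * (1+1) * (1+1) * (1+1) = 16; answer 16
Part II: U1 = 16; c = -2; cross terms: (-26*-36 - -2*-28)=880, (-2*0 - 28*-36)=1008, (28*-5 - 20*0)=-140, (20*-28 - -26*-5)=-690; twice the area = |1058| = 1058; area = 529; boundary points = 8 + 6 + 1 + 23 = 38; strictly interior points = area - boundary/2 + 1 = 511; answer 511
Part III: U2 = 511; d = -33; T(2) = -1*(-23) - 3*(-33) = 122; iterating: T(2)=122, T(3)=-53, T(4)=-313, T(5)=472, T(6)=467, T(7)=-1883, T(8)=482, T(9)=5167; answer 5167

5167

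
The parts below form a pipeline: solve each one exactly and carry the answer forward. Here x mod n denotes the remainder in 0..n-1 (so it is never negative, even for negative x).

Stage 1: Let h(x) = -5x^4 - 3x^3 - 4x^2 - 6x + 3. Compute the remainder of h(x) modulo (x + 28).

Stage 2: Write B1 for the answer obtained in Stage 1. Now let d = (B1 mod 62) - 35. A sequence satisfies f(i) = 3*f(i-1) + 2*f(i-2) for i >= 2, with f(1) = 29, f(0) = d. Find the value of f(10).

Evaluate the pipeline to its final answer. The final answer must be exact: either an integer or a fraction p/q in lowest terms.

Stage 1: remainder = value at the root: -5*(-28)^4 - 3*(-28)^3 - 4*(-28)^2 - 6*(-28)^1 + 3 = (-3073280) + (65856) + (-3136) + (168) + (3) = -3010389; answer -3010389
Stage 2: B1 = -3010389; d = -14; f(2) = 3*(29) + 2*(-14) = 59; iterating: f(2)=59, f(3)=235, f(4)=823, f(5)=2939, f(6)=10463, f(7)=37267, f(8)=132727, f(9)=472715, f(10)=1683599; answer 1683599

1683599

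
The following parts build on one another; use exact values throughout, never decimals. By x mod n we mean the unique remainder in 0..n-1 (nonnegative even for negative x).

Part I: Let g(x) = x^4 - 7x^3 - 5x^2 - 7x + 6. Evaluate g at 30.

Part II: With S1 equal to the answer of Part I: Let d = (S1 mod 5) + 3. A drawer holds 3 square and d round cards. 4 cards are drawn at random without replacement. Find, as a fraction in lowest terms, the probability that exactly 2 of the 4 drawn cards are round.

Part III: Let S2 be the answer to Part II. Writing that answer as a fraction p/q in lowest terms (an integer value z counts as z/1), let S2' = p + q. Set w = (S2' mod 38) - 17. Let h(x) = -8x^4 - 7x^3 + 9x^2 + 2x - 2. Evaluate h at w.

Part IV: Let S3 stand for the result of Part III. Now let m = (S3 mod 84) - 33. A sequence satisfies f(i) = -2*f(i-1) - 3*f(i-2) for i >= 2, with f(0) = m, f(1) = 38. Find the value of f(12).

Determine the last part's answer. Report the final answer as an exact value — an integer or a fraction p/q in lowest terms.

Part I: 1*(30)^4 - 7*(30)^3 - 5*(30)^2 - 7*(30)^1 + 6 = (810000) + (-189000) + (-4500) + (-210) + (6) = 616296; answer 616296
Part II: S1 = 616296; d = 4; total draws C(7,4) = 35; favorable C(4,2)*C(3,2) = 18; P = 18/35; answer 18/35
Part III: S2 = 18/35; threaded value p + q = 53; w = -2; -8*(-2)^4 - 7*(-2)^3 + 9*(-2)^2 + 2*(-2)^1 - 2 = (-128) + (56) + (36) + (-4) + (-2) = -42; answer -42
Part IV: S3 = -42; m = 9; f(2) = -2*(38) - 3*(9) = -103; iterating: f(2)=-103, f(3)=92, f(4)=125, f(5)=-526, f(6)=677, f(7)=224, f(8)=-2479, f(9)=4286, f(10)=-1135, f(11)=-10588, f(12)=24581; answer 24581

24581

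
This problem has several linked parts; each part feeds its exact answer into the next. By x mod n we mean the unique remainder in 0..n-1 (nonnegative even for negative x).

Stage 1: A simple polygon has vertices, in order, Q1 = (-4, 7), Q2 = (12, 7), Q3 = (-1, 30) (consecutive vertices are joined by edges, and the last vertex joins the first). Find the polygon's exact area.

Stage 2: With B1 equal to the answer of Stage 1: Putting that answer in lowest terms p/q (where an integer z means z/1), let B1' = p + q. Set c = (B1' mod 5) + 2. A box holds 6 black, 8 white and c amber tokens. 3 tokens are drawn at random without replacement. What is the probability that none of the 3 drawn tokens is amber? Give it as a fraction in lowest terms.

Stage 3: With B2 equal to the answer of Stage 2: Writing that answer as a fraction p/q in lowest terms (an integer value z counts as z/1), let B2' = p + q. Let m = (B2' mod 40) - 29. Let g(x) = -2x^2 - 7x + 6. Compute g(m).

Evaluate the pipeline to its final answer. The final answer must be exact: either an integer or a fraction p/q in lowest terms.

Stage 1: cross terms: (-4*7 - 12*7)=-112, (12*30 - -1*7)=367, (-1*7 - -4*30)=113; twice the area = |368| = 368; area = 184; answer 184
Stage 2: B1 = 184; threaded value p + q = 185; c = 2; total draws C(16,3) = 560; favorable C(14,3) = 364; P = 13/20; answer 13/20
Stage 3: B2 = 13/20; threaded value p + q = 33; m = 4; -2*(4)^2 - 7*(4)^1 + 6 = (-32) + (-28) + (6) = -54; answer -54

-54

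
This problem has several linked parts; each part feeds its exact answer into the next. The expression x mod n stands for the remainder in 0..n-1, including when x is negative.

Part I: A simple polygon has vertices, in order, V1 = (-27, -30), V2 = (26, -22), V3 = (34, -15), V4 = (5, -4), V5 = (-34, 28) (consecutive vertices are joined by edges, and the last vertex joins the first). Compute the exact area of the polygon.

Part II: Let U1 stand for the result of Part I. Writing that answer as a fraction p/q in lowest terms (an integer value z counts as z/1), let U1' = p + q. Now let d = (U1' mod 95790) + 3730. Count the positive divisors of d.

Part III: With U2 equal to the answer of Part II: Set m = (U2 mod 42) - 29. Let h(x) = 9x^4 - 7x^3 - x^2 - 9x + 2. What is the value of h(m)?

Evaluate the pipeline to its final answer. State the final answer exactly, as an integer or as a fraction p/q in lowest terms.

Part I: cross terms: (-27*-22 - 26*-30)=1374, (26*-15 - 34*-22)=358, (34*-4 - 5*-15)=-61, (5*28 - -34*-4)=4, (-34*-30 - -27*28)=1776; twice the area = |3451| = 3451; area = 3451/2; answer 3451/2
Part II: U1 = 3451/2; threaded value p + q = 3453; d = 7183; 7183 = 11 * 653; number of divisors = (1+1) * (1+1) = 4; answer 4
Part III: U2 = 4; m = -25; 9*(-25)^4 - 7*(-25)^3 - 1*(-25)^2 - 9*(-25)^1 + 2 = (3515625) + (109375) + (-625) + (225) + (2) = 3624602; answer 3624602

3624602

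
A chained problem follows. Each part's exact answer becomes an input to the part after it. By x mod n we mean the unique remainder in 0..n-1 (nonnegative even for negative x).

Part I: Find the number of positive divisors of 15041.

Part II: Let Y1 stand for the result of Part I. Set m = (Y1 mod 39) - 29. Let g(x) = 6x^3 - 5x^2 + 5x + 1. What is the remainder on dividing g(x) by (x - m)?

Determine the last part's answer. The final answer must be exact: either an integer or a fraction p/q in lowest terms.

Part I: 15041 = 13^2 * 89; number of divisors = (2+1) * (1+1) = 6; answer 6
Part II: Y1 = 6; m = -23; remainder = value at the root: 6*(-23)^3 - 5*(-23)^2 + 5*(-23)^1 + 1 = (-73002) + (-2645) + (-115) + (1) = -75761; answer -75761

-75761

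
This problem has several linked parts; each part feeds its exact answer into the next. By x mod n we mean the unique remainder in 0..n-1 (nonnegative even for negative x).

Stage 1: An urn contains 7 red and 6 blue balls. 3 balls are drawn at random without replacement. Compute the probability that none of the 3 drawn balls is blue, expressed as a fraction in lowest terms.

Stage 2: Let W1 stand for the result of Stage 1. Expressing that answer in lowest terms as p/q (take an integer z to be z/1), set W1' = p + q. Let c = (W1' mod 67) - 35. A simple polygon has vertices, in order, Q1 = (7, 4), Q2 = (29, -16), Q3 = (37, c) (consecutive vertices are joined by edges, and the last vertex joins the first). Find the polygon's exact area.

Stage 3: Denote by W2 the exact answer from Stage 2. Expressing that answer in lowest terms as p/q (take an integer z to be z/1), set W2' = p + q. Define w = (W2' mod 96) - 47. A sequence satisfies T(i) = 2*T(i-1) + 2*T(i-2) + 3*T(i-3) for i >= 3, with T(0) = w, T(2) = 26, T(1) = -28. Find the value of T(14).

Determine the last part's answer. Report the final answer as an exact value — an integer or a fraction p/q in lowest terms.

8094266

Stage 1: total draws C(13,3) = 286; favorable C(7,3) = 35; P = 35/286; answer 35/286
Stage 2: W1 = 35/286; threaded value p + q = 321; c = 18; cross terms: (7*-16 - 29*4)=-228, (29*18 - 37*-16)=1114, (37*4 - 7*18)=22; twice the area = |908| = 908; area = 454; answer 454
Stage 3: W2 = 454; threaded value p + q = 455; w = 24; T(3) = 2*(26) + 2*(-28) + 3*(24) = 68; iterating: T(3)=68, T(4)=104, T(5)=422, T(6)=1256, T(7)=3668, T(8)=11114, T(9)=33332, T(10)=99896, T(11)=299798, T(12)=899384, T(13)=2698052, T(14)=8094266; answer 8094266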